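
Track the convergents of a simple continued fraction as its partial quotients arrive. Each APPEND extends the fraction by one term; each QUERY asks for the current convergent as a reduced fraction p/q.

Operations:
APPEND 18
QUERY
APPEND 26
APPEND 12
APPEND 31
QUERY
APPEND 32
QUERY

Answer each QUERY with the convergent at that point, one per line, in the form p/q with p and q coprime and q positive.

APPEND 18: p_0 = 18·1 + 0 = 18, q_0 = 18·0 + 1 = 1 → 18/1
APPEND 26: p_1 = 26·18 + 1 = 469, q_1 = 26·1 + 0 = 26 → 469/26
APPEND 12: p_2 = 12·469 + 18 = 5646, q_2 = 12·26 + 1 = 313 → 5646/313
APPEND 31: p_3 = 31·5646 + 469 = 175495, q_3 = 31·313 + 26 = 9729 → 175495/9729
APPEND 32: p_4 = 32·175495 + 5646 = 5621486, q_4 = 32·9729 + 313 = 311641 → 5621486/311641

18/1
175495/9729
5621486/311641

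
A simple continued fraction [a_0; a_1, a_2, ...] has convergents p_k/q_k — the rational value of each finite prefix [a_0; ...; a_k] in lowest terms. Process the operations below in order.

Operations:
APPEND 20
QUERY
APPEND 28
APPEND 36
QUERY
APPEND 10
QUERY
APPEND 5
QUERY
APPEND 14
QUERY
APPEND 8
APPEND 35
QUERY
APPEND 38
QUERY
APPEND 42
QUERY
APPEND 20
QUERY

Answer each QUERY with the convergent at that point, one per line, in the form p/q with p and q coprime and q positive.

APPEND 20: p_0 = 20·1 + 0 = 20, q_0 = 20·0 + 1 = 1 → 20/1
APPEND 28: p_1 = 28·20 + 1 = 561, q_1 = 28·1 + 0 = 28 → 561/28
APPEND 36: p_2 = 36·561 + 20 = 20216, q_2 = 36·28 + 1 = 1009 → 20216/1009
APPEND 10: p_3 = 10·20216 + 561 = 202721, q_3 = 10·1009 + 28 = 10118 → 202721/10118
APPEND 5: p_4 = 5·202721 + 20216 = 1033821, q_4 = 5·10118 + 1009 = 51599 → 1033821/51599
APPEND 14: p_5 = 14·1033821 + 202721 = 14676215, q_5 = 14·51599 + 10118 = 732504 → 14676215/732504
APPEND 8: p_6 = 8·14676215 + 1033821 = 118443541, q_6 = 8·732504 + 51599 = 5911631 → 118443541/5911631
APPEND 35: p_7 = 35·118443541 + 14676215 = 4160200150, q_7 = 35·5911631 + 732504 = 207639589 → 4160200150/207639589
APPEND 38: p_8 = 38·4160200150 + 118443541 = 158206049241, q_8 = 38·207639589 + 5911631 = 7896216013 → 158206049241/7896216013
APPEND 42: p_9 = 42·158206049241 + 4160200150 = 6648814268272, q_9 = 42·7896216013 + 207639589 = 331848712135 → 6648814268272/331848712135
APPEND 20: p_10 = 20·6648814268272 + 158206049241 = 133134491414681, q_10 = 20·331848712135 + 7896216013 = 6644870458713 → 133134491414681/6644870458713

20/1
20216/1009
202721/10118
1033821/51599
14676215/732504
4160200150/207639589
158206049241/7896216013
6648814268272/331848712135
133134491414681/6644870458713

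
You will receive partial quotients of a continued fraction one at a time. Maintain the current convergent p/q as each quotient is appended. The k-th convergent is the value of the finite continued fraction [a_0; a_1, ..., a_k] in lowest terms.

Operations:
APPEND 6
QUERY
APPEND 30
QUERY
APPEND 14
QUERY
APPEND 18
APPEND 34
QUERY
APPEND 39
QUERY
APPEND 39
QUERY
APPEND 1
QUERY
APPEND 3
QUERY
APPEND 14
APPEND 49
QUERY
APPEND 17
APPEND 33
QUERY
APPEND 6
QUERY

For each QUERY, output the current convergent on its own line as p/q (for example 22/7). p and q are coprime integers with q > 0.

APPEND 6: p_0 = 6·1 + 0 = 6, q_0 = 6·0 + 1 = 1 → 6/1
APPEND 30: p_1 = 30·6 + 1 = 181, q_1 = 30·1 + 0 = 30 → 181/30
APPEND 14: p_2 = 14·181 + 6 = 2540, q_2 = 14·30 + 1 = 421 → 2540/421
APPEND 18: p_3 = 18·2540 + 181 = 45901, q_3 = 18·421 + 30 = 7608 → 45901/7608
APPEND 34: p_4 = 34·45901 + 2540 = 1563174, q_4 = 34·7608 + 421 = 259093 → 1563174/259093
APPEND 39: p_5 = 39·1563174 + 45901 = 61009687, q_5 = 39·259093 + 7608 = 10112235 → 61009687/10112235
APPEND 39: p_6 = 39·61009687 + 1563174 = 2380940967, q_6 = 39·10112235 + 259093 = 394636258 → 2380940967/394636258
APPEND 1: p_7 = 1·2380940967 + 61009687 = 2441950654, q_7 = 1·394636258 + 10112235 = 404748493 → 2441950654/404748493
APPEND 3: p_8 = 3·2441950654 + 2380940967 = 9706792929, q_8 = 3·404748493 + 394636258 = 1608881737 → 9706792929/1608881737
APPEND 14: p_9 = 14·9706792929 + 2441950654 = 138337051660, q_9 = 14·1608881737 + 404748493 = 22929092811 → 138337051660/22929092811
APPEND 49: p_10 = 49·138337051660 + 9706792929 = 6788222324269, q_10 = 49·22929092811 + 1608881737 = 1125134429476 → 6788222324269/1125134429476
APPEND 17: p_11 = 17·6788222324269 + 138337051660 = 115538116564233, q_11 = 17·1125134429476 + 22929092811 = 19150214393903 → 115538116564233/19150214393903
APPEND 33: p_12 = 33·115538116564233 + 6788222324269 = 3819546068943958, q_12 = 33·19150214393903 + 1125134429476 = 633082209428275 → 3819546068943958/633082209428275
APPEND 6: p_13 = 6·3819546068943958 + 115538116564233 = 23032814530227981, q_13 = 6·633082209428275 + 19150214393903 = 3817643470963553 → 23032814530227981/3817643470963553

6/1
181/30
2540/421
1563174/259093
61009687/10112235
2380940967/394636258
2441950654/404748493
9706792929/1608881737
6788222324269/1125134429476
3819546068943958/633082209428275
23032814530227981/3817643470963553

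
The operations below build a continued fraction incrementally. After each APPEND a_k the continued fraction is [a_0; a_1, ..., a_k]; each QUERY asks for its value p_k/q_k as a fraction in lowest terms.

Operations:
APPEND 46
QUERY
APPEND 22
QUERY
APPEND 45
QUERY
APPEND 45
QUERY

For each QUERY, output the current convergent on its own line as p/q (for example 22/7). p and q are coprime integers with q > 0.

APPEND 46: p_0 = 46·1 + 0 = 46, q_0 = 46·0 + 1 = 1 → 46/1
APPEND 22: p_1 = 22·46 + 1 = 1013, q_1 = 22·1 + 0 = 22 → 1013/22
APPEND 45: p_2 = 45·1013 + 46 = 45631, q_2 = 45·22 + 1 = 991 → 45631/991
APPEND 45: p_3 = 45·45631 + 1013 = 2054408, q_3 = 45·991 + 22 = 44617 → 2054408/44617

46/1
1013/22
45631/991
2054408/44617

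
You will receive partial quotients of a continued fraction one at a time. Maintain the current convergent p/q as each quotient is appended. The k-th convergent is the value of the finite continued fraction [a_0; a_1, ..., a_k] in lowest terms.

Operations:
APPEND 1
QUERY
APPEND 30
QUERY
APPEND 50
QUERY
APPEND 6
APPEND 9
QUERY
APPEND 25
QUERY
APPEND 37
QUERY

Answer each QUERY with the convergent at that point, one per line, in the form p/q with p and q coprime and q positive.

APPEND 1: p_0 = 1·1 + 0 = 1, q_0 = 1·0 + 1 = 1 → 1/1
APPEND 30: p_1 = 30·1 + 1 = 31, q_1 = 30·1 + 0 = 30 → 31/30
APPEND 50: p_2 = 50·31 + 1 = 1551, q_2 = 50·30 + 1 = 1501 → 1551/1501
APPEND 6: p_3 = 6·1551 + 31 = 9337, q_3 = 6·1501 + 30 = 9036 → 9337/9036
APPEND 9: p_4 = 9·9337 + 1551 = 85584, q_4 = 9·9036 + 1501 = 82825 → 85584/82825
APPEND 25: p_5 = 25·85584 + 9337 = 2148937, q_5 = 25·82825 + 9036 = 2079661 → 2148937/2079661
APPEND 37: p_6 = 37·2148937 + 85584 = 79596253, q_6 = 37·2079661 + 82825 = 77030282 → 79596253/77030282

1/1
31/30
1551/1501
85584/82825
2148937/2079661
79596253/77030282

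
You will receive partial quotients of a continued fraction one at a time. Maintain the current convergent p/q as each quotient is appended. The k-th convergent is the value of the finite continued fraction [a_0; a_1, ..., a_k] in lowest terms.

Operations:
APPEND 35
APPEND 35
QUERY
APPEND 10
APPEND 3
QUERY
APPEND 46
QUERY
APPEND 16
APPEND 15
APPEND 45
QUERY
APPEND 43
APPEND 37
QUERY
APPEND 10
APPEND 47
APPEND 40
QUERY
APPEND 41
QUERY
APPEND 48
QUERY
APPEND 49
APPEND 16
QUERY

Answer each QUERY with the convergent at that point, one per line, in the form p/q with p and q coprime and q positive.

APPEND 35: p_0 = 35·1 + 0 = 35, q_0 = 35·0 + 1 = 1 → 35/1
APPEND 35: p_1 = 35·35 + 1 = 1226, q_1 = 35·1 + 0 = 35 → 1226/35
APPEND 10: p_2 = 10·1226 + 35 = 12295, q_2 = 10·35 + 1 = 351 → 12295/351
APPEND 3: p_3 = 3·12295 + 1226 = 38111, q_3 = 3·351 + 35 = 1088 → 38111/1088
APPEND 46: p_4 = 46·38111 + 12295 = 1765401, q_4 = 46·1088 + 351 = 50399 → 1765401/50399
APPEND 16: p_5 = 16·1765401 + 38111 = 28284527, q_5 = 16·50399 + 1088 = 807472 → 28284527/807472
APPEND 15: p_6 = 15·28284527 + 1765401 = 426033306, q_6 = 15·807472 + 50399 = 12162479 → 426033306/12162479
APPEND 45: p_7 = 45·426033306 + 28284527 = 19199783297, q_7 = 45·12162479 + 807472 = 548119027 → 19199783297/548119027
APPEND 43: p_8 = 43·19199783297 + 426033306 = 826016715077, q_8 = 43·548119027 + 12162479 = 23581280640 → 826016715077/23581280640
APPEND 37: p_9 = 37·826016715077 + 19199783297 = 30581818241146, q_9 = 37·23581280640 + 548119027 = 873055502707 → 30581818241146/873055502707
APPEND 10: p_10 = 10·30581818241146 + 826016715077 = 306644199126537, q_10 = 10·873055502707 + 23581280640 = 8754136307710 → 306644199126537/8754136307710
APPEND 47: p_11 = 47·306644199126537 + 30581818241146 = 14442859177188385, q_11 = 47·8754136307710 + 873055502707 = 412317461965077 → 14442859177188385/412317461965077
APPEND 40: p_12 = 40·14442859177188385 + 306644199126537 = 578021011286661937, q_12 = 40·412317461965077 + 8754136307710 = 16501452614910790 → 578021011286661937/16501452614910790
APPEND 41: p_13 = 41·578021011286661937 + 14442859177188385 = 23713304321930327802, q_13 = 41·16501452614910790 + 412317461965077 = 676971874673307467 → 23713304321930327802/676971874673307467
APPEND 48: p_14 = 48·23713304321930327802 + 578021011286661937 = 1138816628463942396433, q_14 = 48·676971874673307467 + 16501452614910790 = 32511151436933669206 → 1138816628463942396433/32511151436933669206
APPEND 49: p_15 = 49·1138816628463942396433 + 23713304321930327802 = 55825728099055107753019, q_15 = 49·32511151436933669206 + 676971874673307467 = 1593723392284423098561 → 55825728099055107753019/1593723392284423098561
APPEND 16: p_16 = 16·55825728099055107753019 + 1138816628463942396433 = 894350466213345666444737, q_16 = 16·1593723392284423098561 + 32511151436933669206 = 25532085427987703246182 → 894350466213345666444737/25532085427987703246182

1226/35
38111/1088
1765401/50399
19199783297/548119027
30581818241146/873055502707
578021011286661937/16501452614910790
23713304321930327802/676971874673307467
1138816628463942396433/32511151436933669206
894350466213345666444737/25532085427987703246182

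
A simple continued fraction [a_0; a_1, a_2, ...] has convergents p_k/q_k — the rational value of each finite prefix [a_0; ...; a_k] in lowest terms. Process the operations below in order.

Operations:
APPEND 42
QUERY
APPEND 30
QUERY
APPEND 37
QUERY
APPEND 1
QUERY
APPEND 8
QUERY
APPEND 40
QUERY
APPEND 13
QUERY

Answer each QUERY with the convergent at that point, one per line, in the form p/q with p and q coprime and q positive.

APPEND 42: p_0 = 42·1 + 0 = 42, q_0 = 42·0 + 1 = 1 → 42/1
APPEND 30: p_1 = 30·42 + 1 = 1261, q_1 = 30·1 + 0 = 30 → 1261/30
APPEND 37: p_2 = 37·1261 + 42 = 46699, q_2 = 37·30 + 1 = 1111 → 46699/1111
APPEND 1: p_3 = 1·46699 + 1261 = 47960, q_3 = 1·1111 + 30 = 1141 → 47960/1141
APPEND 8: p_4 = 8·47960 + 46699 = 430379, q_4 = 8·1141 + 1111 = 10239 → 430379/10239
APPEND 40: p_5 = 40·430379 + 47960 = 17263120, q_5 = 40·10239 + 1141 = 410701 → 17263120/410701
APPEND 13: p_6 = 13·17263120 + 430379 = 224850939, q_6 = 13·410701 + 10239 = 5349352 → 224850939/5349352

42/1
1261/30
46699/1111
47960/1141
430379/10239
17263120/410701
224850939/5349352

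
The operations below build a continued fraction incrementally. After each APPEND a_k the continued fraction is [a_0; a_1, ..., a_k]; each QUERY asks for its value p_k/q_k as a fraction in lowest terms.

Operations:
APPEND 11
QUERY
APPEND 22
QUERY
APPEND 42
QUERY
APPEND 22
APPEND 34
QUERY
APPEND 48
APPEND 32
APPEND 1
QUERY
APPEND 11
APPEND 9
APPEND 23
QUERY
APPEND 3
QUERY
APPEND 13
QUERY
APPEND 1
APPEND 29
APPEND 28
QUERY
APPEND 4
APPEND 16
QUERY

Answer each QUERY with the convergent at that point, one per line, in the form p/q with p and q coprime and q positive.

11/1
243/22
10217/925
7660795/693573
12149785636/1099985481
30528777836268/2763934556431
92907348654535/8411402279838
1238324310345223/112112164194325
1116964419456469498/101124800140935619
73240191943411928650/6630828738631936067

APPEND 11: p_0 = 11·1 + 0 = 11, q_0 = 11·0 + 1 = 1 → 11/1
APPEND 22: p_1 = 22·11 + 1 = 243, q_1 = 22·1 + 0 = 22 → 243/22
APPEND 42: p_2 = 42·243 + 11 = 10217, q_2 = 42·22 + 1 = 925 → 10217/925
APPEND 22: p_3 = 22·10217 + 243 = 225017, q_3 = 22·925 + 22 = 20372 → 225017/20372
APPEND 34: p_4 = 34·225017 + 10217 = 7660795, q_4 = 34·20372 + 925 = 693573 → 7660795/693573
APPEND 48: p_5 = 48·7660795 + 225017 = 367943177, q_5 = 48·693573 + 20372 = 33311876 → 367943177/33311876
APPEND 32: p_6 = 32·367943177 + 7660795 = 11781842459, q_6 = 32·33311876 + 693573 = 1066673605 → 11781842459/1066673605
APPEND 1: p_7 = 1·11781842459 + 367943177 = 12149785636, q_7 = 1·1066673605 + 33311876 = 1099985481 → 12149785636/1099985481
APPEND 11: p_8 = 11·12149785636 + 11781842459 = 145429484455, q_8 = 11·1099985481 + 1066673605 = 13166513896 → 145429484455/13166513896
APPEND 9: p_9 = 9·145429484455 + 12149785636 = 1321015145731, q_9 = 9·13166513896 + 1099985481 = 119598610545 → 1321015145731/119598610545
APPEND 23: p_10 = 23·1321015145731 + 145429484455 = 30528777836268, q_10 = 23·119598610545 + 13166513896 = 2763934556431 → 30528777836268/2763934556431
APPEND 3: p_11 = 3·30528777836268 + 1321015145731 = 92907348654535, q_11 = 3·2763934556431 + 119598610545 = 8411402279838 → 92907348654535/8411402279838
APPEND 13: p_12 = 13·92907348654535 + 30528777836268 = 1238324310345223, q_12 = 13·8411402279838 + 2763934556431 = 112112164194325 → 1238324310345223/112112164194325
APPEND 1: p_13 = 1·1238324310345223 + 92907348654535 = 1331231658999758, q_13 = 1·112112164194325 + 8411402279838 = 120523566474163 → 1331231658999758/120523566474163
APPEND 29: p_14 = 29·1331231658999758 + 1238324310345223 = 39844042421338205, q_14 = 29·120523566474163 + 112112164194325 = 3607295591945052 → 39844042421338205/3607295591945052
APPEND 28: p_15 = 28·39844042421338205 + 1331231658999758 = 1116964419456469498, q_15 = 28·3607295591945052 + 120523566474163 = 101124800140935619 → 1116964419456469498/101124800140935619
APPEND 4: p_16 = 4·1116964419456469498 + 39844042421338205 = 4507701720247216197, q_16 = 4·101124800140935619 + 3607295591945052 = 408106496155687528 → 4507701720247216197/408106496155687528
APPEND 16: p_17 = 16·4507701720247216197 + 1116964419456469498 = 73240191943411928650, q_17 = 16·408106496155687528 + 101124800140935619 = 6630828738631936067 → 73240191943411928650/6630828738631936067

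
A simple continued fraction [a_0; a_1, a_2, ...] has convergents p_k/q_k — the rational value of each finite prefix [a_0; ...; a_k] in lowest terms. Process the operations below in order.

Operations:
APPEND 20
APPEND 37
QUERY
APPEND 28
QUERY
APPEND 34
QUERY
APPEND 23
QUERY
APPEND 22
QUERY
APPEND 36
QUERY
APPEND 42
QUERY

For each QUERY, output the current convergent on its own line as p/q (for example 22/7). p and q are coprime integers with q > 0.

741/37
20768/1037
706853/35295
16278387/812822
358831367/17917379
12934207599/645838466
543595550525/27143132951

APPEND 20: p_0 = 20·1 + 0 = 20, q_0 = 20·0 + 1 = 1 → 20/1
APPEND 37: p_1 = 37·20 + 1 = 741, q_1 = 37·1 + 0 = 37 → 741/37
APPEND 28: p_2 = 28·741 + 20 = 20768, q_2 = 28·37 + 1 = 1037 → 20768/1037
APPEND 34: p_3 = 34·20768 + 741 = 706853, q_3 = 34·1037 + 37 = 35295 → 706853/35295
APPEND 23: p_4 = 23·706853 + 20768 = 16278387, q_4 = 23·35295 + 1037 = 812822 → 16278387/812822
APPEND 22: p_5 = 22·16278387 + 706853 = 358831367, q_5 = 22·812822 + 35295 = 17917379 → 358831367/17917379
APPEND 36: p_6 = 36·358831367 + 16278387 = 12934207599, q_6 = 36·17917379 + 812822 = 645838466 → 12934207599/645838466
APPEND 42: p_7 = 42·12934207599 + 358831367 = 543595550525, q_7 = 42·645838466 + 17917379 = 27143132951 → 543595550525/27143132951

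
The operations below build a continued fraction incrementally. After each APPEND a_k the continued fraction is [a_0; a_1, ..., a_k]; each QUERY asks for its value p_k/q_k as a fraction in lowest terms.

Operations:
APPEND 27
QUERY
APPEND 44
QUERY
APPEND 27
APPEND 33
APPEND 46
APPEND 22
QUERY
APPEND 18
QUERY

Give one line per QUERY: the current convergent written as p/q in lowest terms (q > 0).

APPEND 27: p_0 = 27·1 + 0 = 27, q_0 = 27·0 + 1 = 1 → 27/1
APPEND 44: p_1 = 44·27 + 1 = 1189, q_1 = 44·1 + 0 = 44 → 1189/44
APPEND 27: p_2 = 27·1189 + 27 = 32130, q_2 = 27·44 + 1 = 1189 → 32130/1189
APPEND 33: p_3 = 33·32130 + 1189 = 1061479, q_3 = 33·1189 + 44 = 39281 → 1061479/39281
APPEND 46: p_4 = 46·1061479 + 32130 = 48860164, q_4 = 46·39281 + 1189 = 1808115 → 48860164/1808115
APPEND 22: p_5 = 22·48860164 + 1061479 = 1075985087, q_5 = 22·1808115 + 39281 = 39817811 → 1075985087/39817811
APPEND 18: p_6 = 18·1075985087 + 48860164 = 19416591730, q_6 = 18·39817811 + 1808115 = 718528713 → 19416591730/718528713

27/1
1189/44
1075985087/39817811
19416591730/718528713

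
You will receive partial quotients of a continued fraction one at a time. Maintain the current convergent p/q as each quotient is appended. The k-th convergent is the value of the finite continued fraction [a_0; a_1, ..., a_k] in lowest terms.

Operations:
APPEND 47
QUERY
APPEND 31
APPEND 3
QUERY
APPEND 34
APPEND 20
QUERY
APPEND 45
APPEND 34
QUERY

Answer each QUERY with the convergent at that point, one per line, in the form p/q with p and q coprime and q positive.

APPEND 47: p_0 = 47·1 + 0 = 47, q_0 = 47·0 + 1 = 1 → 47/1
APPEND 31: p_1 = 31·47 + 1 = 1458, q_1 = 31·1 + 0 = 31 → 1458/31
APPEND 3: p_2 = 3·1458 + 47 = 4421, q_2 = 3·31 + 1 = 94 → 4421/94
APPEND 34: p_3 = 34·4421 + 1458 = 151772, q_3 = 34·94 + 31 = 3227 → 151772/3227
APPEND 20: p_4 = 20·151772 + 4421 = 3039861, q_4 = 20·3227 + 94 = 64634 → 3039861/64634
APPEND 45: p_5 = 45·3039861 + 151772 = 136945517, q_5 = 45·64634 + 3227 = 2911757 → 136945517/2911757
APPEND 34: p_6 = 34·136945517 + 3039861 = 4659187439, q_6 = 34·2911757 + 64634 = 99064372 → 4659187439/99064372

47/1
4421/94
3039861/64634
4659187439/99064372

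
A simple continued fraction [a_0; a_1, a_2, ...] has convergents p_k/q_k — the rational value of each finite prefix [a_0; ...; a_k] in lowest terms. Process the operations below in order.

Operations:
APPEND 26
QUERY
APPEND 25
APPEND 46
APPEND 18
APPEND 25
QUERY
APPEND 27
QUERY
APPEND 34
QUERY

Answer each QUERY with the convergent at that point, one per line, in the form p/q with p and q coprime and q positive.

APPEND 26: p_0 = 26·1 + 0 = 26, q_0 = 26·0 + 1 = 1 → 26/1
APPEND 25: p_1 = 25·26 + 1 = 651, q_1 = 25·1 + 0 = 25 → 651/25
APPEND 46: p_2 = 46·651 + 26 = 29972, q_2 = 46·25 + 1 = 1151 → 29972/1151
APPEND 18: p_3 = 18·29972 + 651 = 540147, q_3 = 18·1151 + 25 = 20743 → 540147/20743
APPEND 25: p_4 = 25·540147 + 29972 = 13533647, q_4 = 25·20743 + 1151 = 519726 → 13533647/519726
APPEND 27: p_5 = 27·13533647 + 540147 = 365948616, q_5 = 27·519726 + 20743 = 14053345 → 365948616/14053345
APPEND 34: p_6 = 34·365948616 + 13533647 = 12455786591, q_6 = 34·14053345 + 519726 = 478333456 → 12455786591/478333456

26/1
13533647/519726
365948616/14053345
12455786591/478333456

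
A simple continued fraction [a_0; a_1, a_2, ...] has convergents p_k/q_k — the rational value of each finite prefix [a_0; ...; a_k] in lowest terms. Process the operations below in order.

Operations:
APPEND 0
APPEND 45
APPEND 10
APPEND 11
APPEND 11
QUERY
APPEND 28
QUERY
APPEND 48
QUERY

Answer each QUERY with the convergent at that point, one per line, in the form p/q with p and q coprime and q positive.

1231/55517
34579/1559482
1661023/74910653

APPEND 0: p_0 = 0·1 + 0 = 0, q_0 = 0·0 + 1 = 1 → 0/1
APPEND 45: p_1 = 45·0 + 1 = 1, q_1 = 45·1 + 0 = 45 → 1/45
APPEND 10: p_2 = 10·1 + 0 = 10, q_2 = 10·45 + 1 = 451 → 10/451
APPEND 11: p_3 = 11·10 + 1 = 111, q_3 = 11·451 + 45 = 5006 → 111/5006
APPEND 11: p_4 = 11·111 + 10 = 1231, q_4 = 11·5006 + 451 = 55517 → 1231/55517
APPEND 28: p_5 = 28·1231 + 111 = 34579, q_5 = 28·55517 + 5006 = 1559482 → 34579/1559482
APPEND 48: p_6 = 48·34579 + 1231 = 1661023, q_6 = 48·1559482 + 55517 = 74910653 → 1661023/74910653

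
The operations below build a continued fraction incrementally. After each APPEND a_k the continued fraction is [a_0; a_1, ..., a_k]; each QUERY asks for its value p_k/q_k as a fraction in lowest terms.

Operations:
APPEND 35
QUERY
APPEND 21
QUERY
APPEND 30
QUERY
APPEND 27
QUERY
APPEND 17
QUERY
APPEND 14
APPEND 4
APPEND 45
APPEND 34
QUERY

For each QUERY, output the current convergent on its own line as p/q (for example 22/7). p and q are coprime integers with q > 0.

35/1
736/21
22115/631
597841/17058
10185412/290617
897380109994/25604650595

APPEND 35: p_0 = 35·1 + 0 = 35, q_0 = 35·0 + 1 = 1 → 35/1
APPEND 21: p_1 = 21·35 + 1 = 736, q_1 = 21·1 + 0 = 21 → 736/21
APPEND 30: p_2 = 30·736 + 35 = 22115, q_2 = 30·21 + 1 = 631 → 22115/631
APPEND 27: p_3 = 27·22115 + 736 = 597841, q_3 = 27·631 + 21 = 17058 → 597841/17058
APPEND 17: p_4 = 17·597841 + 22115 = 10185412, q_4 = 17·17058 + 631 = 290617 → 10185412/290617
APPEND 14: p_5 = 14·10185412 + 597841 = 143193609, q_5 = 14·290617 + 17058 = 4085696 → 143193609/4085696
APPEND 4: p_6 = 4·143193609 + 10185412 = 582959848, q_6 = 4·4085696 + 290617 = 16633401 → 582959848/16633401
APPEND 45: p_7 = 45·582959848 + 143193609 = 26376386769, q_7 = 45·16633401 + 4085696 = 752588741 → 26376386769/752588741
APPEND 34: p_8 = 34·26376386769 + 582959848 = 897380109994, q_8 = 34·752588741 + 16633401 = 25604650595 → 897380109994/25604650595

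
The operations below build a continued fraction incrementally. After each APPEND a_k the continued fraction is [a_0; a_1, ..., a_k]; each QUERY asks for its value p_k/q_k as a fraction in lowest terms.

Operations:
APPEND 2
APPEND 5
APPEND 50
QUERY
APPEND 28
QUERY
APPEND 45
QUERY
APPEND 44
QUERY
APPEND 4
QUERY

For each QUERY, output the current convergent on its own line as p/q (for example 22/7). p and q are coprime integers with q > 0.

552/251
15467/7033
696567/316736
30664415/13943417
123354227/56090404

APPEND 2: p_0 = 2·1 + 0 = 2, q_0 = 2·0 + 1 = 1 → 2/1
APPEND 5: p_1 = 5·2 + 1 = 11, q_1 = 5·1 + 0 = 5 → 11/5
APPEND 50: p_2 = 50·11 + 2 = 552, q_2 = 50·5 + 1 = 251 → 552/251
APPEND 28: p_3 = 28·552 + 11 = 15467, q_3 = 28·251 + 5 = 7033 → 15467/7033
APPEND 45: p_4 = 45·15467 + 552 = 696567, q_4 = 45·7033 + 251 = 316736 → 696567/316736
APPEND 44: p_5 = 44·696567 + 15467 = 30664415, q_5 = 44·316736 + 7033 = 13943417 → 30664415/13943417
APPEND 4: p_6 = 4·30664415 + 696567 = 123354227, q_6 = 4·13943417 + 316736 = 56090404 → 123354227/56090404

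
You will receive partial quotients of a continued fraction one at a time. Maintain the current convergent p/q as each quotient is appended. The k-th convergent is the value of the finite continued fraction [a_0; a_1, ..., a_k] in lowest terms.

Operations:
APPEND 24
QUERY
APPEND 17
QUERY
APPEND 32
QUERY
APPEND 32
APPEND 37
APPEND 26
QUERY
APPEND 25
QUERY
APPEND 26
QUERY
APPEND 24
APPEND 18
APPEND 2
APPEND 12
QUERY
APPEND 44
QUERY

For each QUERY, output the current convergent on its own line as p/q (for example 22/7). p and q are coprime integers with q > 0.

24/1
409/17
13112/545
404794171/16825261
10135407128/421277979
263925379499/10970052715
2937685300465523/122104826248093
129493421818300858/5382391289117665

APPEND 24: p_0 = 24·1 + 0 = 24, q_0 = 24·0 + 1 = 1 → 24/1
APPEND 17: p_1 = 17·24 + 1 = 409, q_1 = 17·1 + 0 = 17 → 409/17
APPEND 32: p_2 = 32·409 + 24 = 13112, q_2 = 32·17 + 1 = 545 → 13112/545
APPEND 32: p_3 = 32·13112 + 409 = 419993, q_3 = 32·545 + 17 = 17457 → 419993/17457
APPEND 37: p_4 = 37·419993 + 13112 = 15552853, q_4 = 37·17457 + 545 = 646454 → 15552853/646454
APPEND 26: p_5 = 26·15552853 + 419993 = 404794171, q_5 = 26·646454 + 17457 = 16825261 → 404794171/16825261
APPEND 25: p_6 = 25·404794171 + 15552853 = 10135407128, q_6 = 25·16825261 + 646454 = 421277979 → 10135407128/421277979
APPEND 26: p_7 = 26·10135407128 + 404794171 = 263925379499, q_7 = 26·421277979 + 16825261 = 10970052715 → 263925379499/10970052715
APPEND 24: p_8 = 24·263925379499 + 10135407128 = 6344344515104, q_8 = 24·10970052715 + 421277979 = 263702543139 → 6344344515104/263702543139
APPEND 18: p_9 = 18·6344344515104 + 263925379499 = 114462126651371, q_9 = 18·263702543139 + 10970052715 = 4757615829217 → 114462126651371/4757615829217
APPEND 2: p_10 = 2·114462126651371 + 6344344515104 = 235268597817846, q_10 = 2·4757615829217 + 263702543139 = 9778934201573 → 235268597817846/9778934201573
APPEND 12: p_11 = 12·235268597817846 + 114462126651371 = 2937685300465523, q_11 = 12·9778934201573 + 4757615829217 = 122104826248093 → 2937685300465523/122104826248093
APPEND 44: p_12 = 44·2937685300465523 + 235268597817846 = 129493421818300858, q_12 = 44·122104826248093 + 9778934201573 = 5382391289117665 → 129493421818300858/5382391289117665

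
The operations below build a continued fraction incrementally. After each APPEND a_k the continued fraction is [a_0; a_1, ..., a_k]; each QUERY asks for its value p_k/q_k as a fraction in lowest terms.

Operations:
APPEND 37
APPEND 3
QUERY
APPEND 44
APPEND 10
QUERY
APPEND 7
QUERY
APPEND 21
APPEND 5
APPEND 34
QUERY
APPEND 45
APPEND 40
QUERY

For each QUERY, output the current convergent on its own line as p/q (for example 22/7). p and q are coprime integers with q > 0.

112/3
49762/1333
353299/9464
1289218177/34534943
2323389876937/62237826303

APPEND 37: p_0 = 37·1 + 0 = 37, q_0 = 37·0 + 1 = 1 → 37/1
APPEND 3: p_1 = 3·37 + 1 = 112, q_1 = 3·1 + 0 = 3 → 112/3
APPEND 44: p_2 = 44·112 + 37 = 4965, q_2 = 44·3 + 1 = 133 → 4965/133
APPEND 10: p_3 = 10·4965 + 112 = 49762, q_3 = 10·133 + 3 = 1333 → 49762/1333
APPEND 7: p_4 = 7·49762 + 4965 = 353299, q_4 = 7·1333 + 133 = 9464 → 353299/9464
APPEND 21: p_5 = 21·353299 + 49762 = 7469041, q_5 = 21·9464 + 1333 = 200077 → 7469041/200077
APPEND 5: p_6 = 5·7469041 + 353299 = 37698504, q_6 = 5·200077 + 9464 = 1009849 → 37698504/1009849
APPEND 34: p_7 = 34·37698504 + 7469041 = 1289218177, q_7 = 34·1009849 + 200077 = 34534943 → 1289218177/34534943
APPEND 45: p_8 = 45·1289218177 + 37698504 = 58052516469, q_8 = 45·34534943 + 1009849 = 1555082284 → 58052516469/1555082284
APPEND 40: p_9 = 40·58052516469 + 1289218177 = 2323389876937, q_9 = 40·1555082284 + 34534943 = 62237826303 → 2323389876937/62237826303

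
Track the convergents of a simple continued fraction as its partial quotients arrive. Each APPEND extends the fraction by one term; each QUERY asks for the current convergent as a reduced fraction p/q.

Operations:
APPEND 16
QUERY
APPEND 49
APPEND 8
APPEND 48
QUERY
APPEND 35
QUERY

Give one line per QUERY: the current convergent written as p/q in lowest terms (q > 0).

16/1
302993/18913
10611051/662348

APPEND 16: p_0 = 16·1 + 0 = 16, q_0 = 16·0 + 1 = 1 → 16/1
APPEND 49: p_1 = 49·16 + 1 = 785, q_1 = 49·1 + 0 = 49 → 785/49
APPEND 8: p_2 = 8·785 + 16 = 6296, q_2 = 8·49 + 1 = 393 → 6296/393
APPEND 48: p_3 = 48·6296 + 785 = 302993, q_3 = 48·393 + 49 = 18913 → 302993/18913
APPEND 35: p_4 = 35·302993 + 6296 = 10611051, q_4 = 35·18913 + 393 = 662348 → 10611051/662348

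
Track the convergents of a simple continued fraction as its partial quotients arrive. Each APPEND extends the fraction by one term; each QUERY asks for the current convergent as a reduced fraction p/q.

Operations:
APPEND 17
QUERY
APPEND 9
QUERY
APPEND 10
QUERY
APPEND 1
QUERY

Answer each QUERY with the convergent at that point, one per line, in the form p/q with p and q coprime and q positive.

APPEND 17: p_0 = 17·1 + 0 = 17, q_0 = 17·0 + 1 = 1 → 17/1
APPEND 9: p_1 = 9·17 + 1 = 154, q_1 = 9·1 + 0 = 9 → 154/9
APPEND 10: p_2 = 10·154 + 17 = 1557, q_2 = 10·9 + 1 = 91 → 1557/91
APPEND 1: p_3 = 1·1557 + 154 = 1711, q_3 = 1·91 + 9 = 100 → 1711/100

17/1
154/9
1557/91
1711/100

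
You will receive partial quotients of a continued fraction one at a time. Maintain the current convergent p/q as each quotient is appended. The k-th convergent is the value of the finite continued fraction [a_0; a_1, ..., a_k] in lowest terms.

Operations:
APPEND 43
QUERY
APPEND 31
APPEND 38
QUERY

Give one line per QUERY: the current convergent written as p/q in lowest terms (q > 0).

APPEND 43: p_0 = 43·1 + 0 = 43, q_0 = 43·0 + 1 = 1 → 43/1
APPEND 31: p_1 = 31·43 + 1 = 1334, q_1 = 31·1 + 0 = 31 → 1334/31
APPEND 38: p_2 = 38·1334 + 43 = 50735, q_2 = 38·31 + 1 = 1179 → 50735/1179

43/1
50735/1179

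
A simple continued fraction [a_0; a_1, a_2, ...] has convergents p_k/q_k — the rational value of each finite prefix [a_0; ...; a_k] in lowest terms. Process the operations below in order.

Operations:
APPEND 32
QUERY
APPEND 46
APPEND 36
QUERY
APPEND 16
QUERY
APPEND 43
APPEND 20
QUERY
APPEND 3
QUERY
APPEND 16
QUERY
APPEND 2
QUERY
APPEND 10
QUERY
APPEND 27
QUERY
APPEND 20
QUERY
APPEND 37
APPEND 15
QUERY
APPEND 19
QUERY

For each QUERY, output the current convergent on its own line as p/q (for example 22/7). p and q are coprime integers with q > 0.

APPEND 32: p_0 = 32·1 + 0 = 32, q_0 = 32·0 + 1 = 1 → 32/1
APPEND 46: p_1 = 46·32 + 1 = 1473, q_1 = 46·1 + 0 = 46 → 1473/46
APPEND 36: p_2 = 36·1473 + 32 = 53060, q_2 = 36·46 + 1 = 1657 → 53060/1657
APPEND 16: p_3 = 16·53060 + 1473 = 850433, q_3 = 16·1657 + 46 = 26558 → 850433/26558
APPEND 43: p_4 = 43·850433 + 53060 = 36621679, q_4 = 43·26558 + 1657 = 1143651 → 36621679/1143651
APPEND 20: p_5 = 20·36621679 + 850433 = 733284013, q_5 = 20·1143651 + 26558 = 22899578 → 733284013/22899578
APPEND 3: p_6 = 3·733284013 + 36621679 = 2236473718, q_6 = 3·22899578 + 1143651 = 69842385 → 2236473718/69842385
APPEND 16: p_7 = 16·2236473718 + 733284013 = 36516863501, q_7 = 16·69842385 + 22899578 = 1140377738 → 36516863501/1140377738
APPEND 2: p_8 = 2·36516863501 + 2236473718 = 75270200720, q_8 = 2·1140377738 + 69842385 = 2350597861 → 75270200720/2350597861
APPEND 10: p_9 = 10·75270200720 + 36516863501 = 789218870701, q_9 = 10·2350597861 + 1140377738 = 24646356348 → 789218870701/24646356348
APPEND 27: p_10 = 27·789218870701 + 75270200720 = 21384179709647, q_10 = 27·24646356348 + 2350597861 = 667802219257 → 21384179709647/667802219257
APPEND 20: p_11 = 20·21384179709647 + 789218870701 = 428472813063641, q_11 = 20·667802219257 + 24646356348 = 13380690741488 → 428472813063641/13380690741488
APPEND 37: p_12 = 37·428472813063641 + 21384179709647 = 15874878263064364, q_12 = 37·13380690741488 + 667802219257 = 495753359654313 → 15874878263064364/495753359654313
APPEND 15: p_13 = 15·15874878263064364 + 428472813063641 = 238551646759029101, q_13 = 15·495753359654313 + 13380690741488 = 7449681085556183 → 238551646759029101/7449681085556183
APPEND 19: p_14 = 19·238551646759029101 + 15874878263064364 = 4548356166684617283, q_14 = 19·7449681085556183 + 495753359654313 = 142039693985221790 → 4548356166684617283/142039693985221790

32/1
53060/1657
850433/26558
733284013/22899578
2236473718/69842385
36516863501/1140377738
75270200720/2350597861
789218870701/24646356348
21384179709647/667802219257
428472813063641/13380690741488
238551646759029101/7449681085556183
4548356166684617283/142039693985221790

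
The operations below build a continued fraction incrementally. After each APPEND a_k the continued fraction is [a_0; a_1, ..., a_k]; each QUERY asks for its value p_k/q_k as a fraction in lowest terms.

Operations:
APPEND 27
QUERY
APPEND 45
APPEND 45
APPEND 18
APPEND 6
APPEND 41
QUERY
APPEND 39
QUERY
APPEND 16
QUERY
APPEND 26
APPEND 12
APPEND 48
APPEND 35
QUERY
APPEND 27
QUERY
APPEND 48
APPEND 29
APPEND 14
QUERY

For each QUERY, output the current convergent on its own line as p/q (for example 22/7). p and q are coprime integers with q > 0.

APPEND 27: p_0 = 27·1 + 0 = 27, q_0 = 27·0 + 1 = 1 → 27/1
APPEND 45: p_1 = 45·27 + 1 = 1216, q_1 = 45·1 + 0 = 45 → 1216/45
APPEND 45: p_2 = 45·1216 + 27 = 54747, q_2 = 45·45 + 1 = 2026 → 54747/2026
APPEND 18: p_3 = 18·54747 + 1216 = 986662, q_3 = 18·2026 + 45 = 36513 → 986662/36513
APPEND 6: p_4 = 6·986662 + 54747 = 5974719, q_4 = 6·36513 + 2026 = 221104 → 5974719/221104
APPEND 41: p_5 = 41·5974719 + 986662 = 245950141, q_5 = 41·221104 + 36513 = 9101777 → 245950141/9101777
APPEND 39: p_6 = 39·245950141 + 5974719 = 9598030218, q_6 = 39·9101777 + 221104 = 355190407 → 9598030218/355190407
APPEND 16: p_7 = 16·9598030218 + 245950141 = 153814433629, q_7 = 16·355190407 + 9101777 = 5692148289 → 153814433629/5692148289
APPEND 26: p_8 = 26·153814433629 + 9598030218 = 4008773304572, q_8 = 26·5692148289 + 355190407 = 148351045921 → 4008773304572/148351045921
APPEND 12: p_9 = 12·4008773304572 + 153814433629 = 48259094088493, q_9 = 12·148351045921 + 5692148289 = 1785904699341 → 48259094088493/1785904699341
APPEND 48: p_10 = 48·48259094088493 + 4008773304572 = 2320445289552236, q_10 = 48·1785904699341 + 148351045921 = 85871776614289 → 2320445289552236/85871776614289
APPEND 35: p_11 = 35·2320445289552236 + 48259094088493 = 81263844228416753, q_11 = 35·85871776614289 + 1785904699341 = 3007298086199456 → 81263844228416753/3007298086199456
APPEND 27: p_12 = 27·81263844228416753 + 2320445289552236 = 2196444239456804567, q_12 = 27·3007298086199456 + 85871776614289 = 81282920103999601 → 2196444239456804567/81282920103999601
APPEND 48: p_13 = 48·2196444239456804567 + 81263844228416753 = 105510587338155035969, q_13 = 48·81282920103999601 + 3007298086199456 = 3904587463078180304 → 105510587338155035969/3904587463078180304
APPEND 29: p_14 = 29·105510587338155035969 + 2196444239456804567 = 3062003477045952847668, q_14 = 29·3904587463078180304 + 81282920103999601 = 113314319349371228417 → 3062003477045952847668/113314319349371228417
APPEND 14: p_15 = 14·3062003477045952847668 + 105510587338155035969 = 42973559265981494903321, q_15 = 14·113314319349371228417 + 3904587463078180304 = 1590305058354275378142 → 42973559265981494903321/1590305058354275378142

27/1
245950141/9101777
9598030218/355190407
153814433629/5692148289
81263844228416753/3007298086199456
2196444239456804567/81282920103999601
42973559265981494903321/1590305058354275378142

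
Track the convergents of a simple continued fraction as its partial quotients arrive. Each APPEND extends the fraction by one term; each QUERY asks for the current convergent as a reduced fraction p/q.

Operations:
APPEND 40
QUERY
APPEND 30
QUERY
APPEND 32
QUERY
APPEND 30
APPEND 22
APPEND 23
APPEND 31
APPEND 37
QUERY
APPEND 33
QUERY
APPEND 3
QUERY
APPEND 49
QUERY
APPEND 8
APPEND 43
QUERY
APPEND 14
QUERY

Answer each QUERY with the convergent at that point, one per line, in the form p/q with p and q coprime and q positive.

40/1
1201/30
38472/961
674419397002/16846460801
22274051796853/556388120127
67496574787561/1686010821182
3329606216387342/83170918358045
1151616497369498113/28766465298836351
16149335309478859879/403397567541394456

APPEND 40: p_0 = 40·1 + 0 = 40, q_0 = 40·0 + 1 = 1 → 40/1
APPEND 30: p_1 = 30·40 + 1 = 1201, q_1 = 30·1 + 0 = 30 → 1201/30
APPEND 32: p_2 = 32·1201 + 40 = 38472, q_2 = 32·30 + 1 = 961 → 38472/961
APPEND 30: p_3 = 30·38472 + 1201 = 1155361, q_3 = 30·961 + 30 = 28860 → 1155361/28860
APPEND 22: p_4 = 22·1155361 + 38472 = 25456414, q_4 = 22·28860 + 961 = 635881 → 25456414/635881
APPEND 23: p_5 = 23·25456414 + 1155361 = 586652883, q_5 = 23·635881 + 28860 = 14654123 → 586652883/14654123
APPEND 31: p_6 = 31·586652883 + 25456414 = 18211695787, q_6 = 31·14654123 + 635881 = 454913694 → 18211695787/454913694
APPEND 37: p_7 = 37·18211695787 + 586652883 = 674419397002, q_7 = 37·454913694 + 14654123 = 16846460801 → 674419397002/16846460801
APPEND 33: p_8 = 33·674419397002 + 18211695787 = 22274051796853, q_8 = 33·16846460801 + 454913694 = 556388120127 → 22274051796853/556388120127
APPEND 3: p_9 = 3·22274051796853 + 674419397002 = 67496574787561, q_9 = 3·556388120127 + 16846460801 = 1686010821182 → 67496574787561/1686010821182
APPEND 49: p_10 = 49·67496574787561 + 22274051796853 = 3329606216387342, q_10 = 49·1686010821182 + 556388120127 = 83170918358045 → 3329606216387342/83170918358045
APPEND 8: p_11 = 8·3329606216387342 + 67496574787561 = 26704346305886297, q_11 = 8·83170918358045 + 1686010821182 = 667053357685542 → 26704346305886297/667053357685542
APPEND 43: p_12 = 43·26704346305886297 + 3329606216387342 = 1151616497369498113, q_12 = 43·667053357685542 + 83170918358045 = 28766465298836351 → 1151616497369498113/28766465298836351
APPEND 14: p_13 = 14·1151616497369498113 + 26704346305886297 = 16149335309478859879, q_13 = 14·28766465298836351 + 667053357685542 = 403397567541394456 → 16149335309478859879/403397567541394456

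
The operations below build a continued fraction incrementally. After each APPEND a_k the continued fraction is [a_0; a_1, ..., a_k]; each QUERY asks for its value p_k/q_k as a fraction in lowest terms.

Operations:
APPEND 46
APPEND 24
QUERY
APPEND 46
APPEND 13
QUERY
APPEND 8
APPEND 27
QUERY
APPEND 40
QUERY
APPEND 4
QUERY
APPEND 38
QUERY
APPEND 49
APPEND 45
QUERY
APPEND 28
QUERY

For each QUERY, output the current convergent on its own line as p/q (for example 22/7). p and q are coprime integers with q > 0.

APPEND 46: p_0 = 46·1 + 0 = 46, q_0 = 46·0 + 1 = 1 → 46/1
APPEND 24: p_1 = 24·46 + 1 = 1105, q_1 = 24·1 + 0 = 24 → 1105/24
APPEND 46: p_2 = 46·1105 + 46 = 50876, q_2 = 46·24 + 1 = 1105 → 50876/1105
APPEND 13: p_3 = 13·50876 + 1105 = 662493, q_3 = 13·1105 + 24 = 14389 → 662493/14389
APPEND 8: p_4 = 8·662493 + 50876 = 5350820, q_4 = 8·14389 + 1105 = 116217 → 5350820/116217
APPEND 27: p_5 = 27·5350820 + 662493 = 145134633, q_5 = 27·116217 + 14389 = 3152248 → 145134633/3152248
APPEND 40: p_6 = 40·145134633 + 5350820 = 5810736140, q_6 = 40·3152248 + 116217 = 126206137 → 5810736140/126206137
APPEND 4: p_7 = 4·5810736140 + 145134633 = 23388079193, q_7 = 4·126206137 + 3152248 = 507976796 → 23388079193/507976796
APPEND 38: p_8 = 38·23388079193 + 5810736140 = 894557745474, q_8 = 38·507976796 + 126206137 = 19429324385 → 894557745474/19429324385
APPEND 49: p_9 = 49·894557745474 + 23388079193 = 43856717607419, q_9 = 49·19429324385 + 507976796 = 952544871661 → 43856717607419/952544871661
APPEND 45: p_10 = 45·43856717607419 + 894557745474 = 1974446850079329, q_10 = 45·952544871661 + 19429324385 = 42883948549130 → 1974446850079329/42883948549130
APPEND 28: p_11 = 28·1974446850079329 + 43856717607419 = 55328368519828631, q_11 = 28·42883948549130 + 952544871661 = 1201703104247301 → 55328368519828631/1201703104247301

1105/24
662493/14389
145134633/3152248
5810736140/126206137
23388079193/507976796
894557745474/19429324385
1974446850079329/42883948549130
55328368519828631/1201703104247301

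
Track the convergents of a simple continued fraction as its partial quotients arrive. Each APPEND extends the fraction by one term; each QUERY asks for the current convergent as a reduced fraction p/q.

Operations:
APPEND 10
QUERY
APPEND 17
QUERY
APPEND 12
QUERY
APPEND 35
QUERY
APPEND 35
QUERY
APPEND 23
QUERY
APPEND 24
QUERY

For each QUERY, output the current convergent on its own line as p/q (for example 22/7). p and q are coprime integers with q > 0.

10/1
171/17
2062/205
72341/7192
2533997/251925
58354272/5801467
1403036525/139487133

APPEND 10: p_0 = 10·1 + 0 = 10, q_0 = 10·0 + 1 = 1 → 10/1
APPEND 17: p_1 = 17·10 + 1 = 171, q_1 = 17·1 + 0 = 17 → 171/17
APPEND 12: p_2 = 12·171 + 10 = 2062, q_2 = 12·17 + 1 = 205 → 2062/205
APPEND 35: p_3 = 35·2062 + 171 = 72341, q_3 = 35·205 + 17 = 7192 → 72341/7192
APPEND 35: p_4 = 35·72341 + 2062 = 2533997, q_4 = 35·7192 + 205 = 251925 → 2533997/251925
APPEND 23: p_5 = 23·2533997 + 72341 = 58354272, q_5 = 23·251925 + 7192 = 5801467 → 58354272/5801467
APPEND 24: p_6 = 24·58354272 + 2533997 = 1403036525, q_6 = 24·5801467 + 251925 = 139487133 → 1403036525/139487133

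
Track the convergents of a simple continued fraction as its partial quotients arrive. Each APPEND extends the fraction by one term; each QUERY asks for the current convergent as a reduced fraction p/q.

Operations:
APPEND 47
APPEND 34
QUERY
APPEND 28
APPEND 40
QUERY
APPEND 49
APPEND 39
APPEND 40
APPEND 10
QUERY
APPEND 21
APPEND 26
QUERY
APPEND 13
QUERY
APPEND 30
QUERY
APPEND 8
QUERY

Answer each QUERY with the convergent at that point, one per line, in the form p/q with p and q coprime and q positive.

1599/34
1794359/38154
1377337186049/29286738605
756975592790423/16095801769509
9869744177644898/209863365889421
296849300922137363/6311996778452139
2384664151554743802/50705837593506533

APPEND 47: p_0 = 47·1 + 0 = 47, q_0 = 47·0 + 1 = 1 → 47/1
APPEND 34: p_1 = 34·47 + 1 = 1599, q_1 = 34·1 + 0 = 34 → 1599/34
APPEND 28: p_2 = 28·1599 + 47 = 44819, q_2 = 28·34 + 1 = 953 → 44819/953
APPEND 40: p_3 = 40·44819 + 1599 = 1794359, q_3 = 40·953 + 34 = 38154 → 1794359/38154
APPEND 49: p_4 = 49·1794359 + 44819 = 87968410, q_4 = 49·38154 + 953 = 1870499 → 87968410/1870499
APPEND 39: p_5 = 39·87968410 + 1794359 = 3432562349, q_5 = 39·1870499 + 38154 = 72987615 → 3432562349/72987615
APPEND 40: p_6 = 40·3432562349 + 87968410 = 137390462370, q_6 = 40·72987615 + 1870499 = 2921375099 → 137390462370/2921375099
APPEND 10: p_7 = 10·137390462370 + 3432562349 = 1377337186049, q_7 = 10·2921375099 + 72987615 = 29286738605 → 1377337186049/29286738605
APPEND 21: p_8 = 21·1377337186049 + 137390462370 = 29061471369399, q_8 = 21·29286738605 + 2921375099 = 617942885804 → 29061471369399/617942885804
APPEND 26: p_9 = 26·29061471369399 + 1377337186049 = 756975592790423, q_9 = 26·617942885804 + 29286738605 = 16095801769509 → 756975592790423/16095801769509
APPEND 13: p_10 = 13·756975592790423 + 29061471369399 = 9869744177644898, q_10 = 13·16095801769509 + 617942885804 = 209863365889421 → 9869744177644898/209863365889421
APPEND 30: p_11 = 30·9869744177644898 + 756975592790423 = 296849300922137363, q_11 = 30·209863365889421 + 16095801769509 = 6311996778452139 → 296849300922137363/6311996778452139
APPEND 8: p_12 = 8·296849300922137363 + 9869744177644898 = 2384664151554743802, q_12 = 8·6311996778452139 + 209863365889421 = 50705837593506533 → 2384664151554743802/50705837593506533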